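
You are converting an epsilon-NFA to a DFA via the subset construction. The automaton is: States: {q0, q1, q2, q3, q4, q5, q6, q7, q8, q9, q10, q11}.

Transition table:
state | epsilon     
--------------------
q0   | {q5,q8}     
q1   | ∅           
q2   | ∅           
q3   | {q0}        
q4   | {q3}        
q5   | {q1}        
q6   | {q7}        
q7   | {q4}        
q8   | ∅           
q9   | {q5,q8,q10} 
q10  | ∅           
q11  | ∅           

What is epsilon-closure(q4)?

Start with {q4}.
From q4 via epsilon: add q3.
From q3 via epsilon: add q0.
From q0 via epsilon: add q5, q8.
From q5 via epsilon: add q1.
No new states can be added; the closed set is {q0, q1, q3, q4, q5, q8}.

{q0, q1, q3, q4, q5, q8}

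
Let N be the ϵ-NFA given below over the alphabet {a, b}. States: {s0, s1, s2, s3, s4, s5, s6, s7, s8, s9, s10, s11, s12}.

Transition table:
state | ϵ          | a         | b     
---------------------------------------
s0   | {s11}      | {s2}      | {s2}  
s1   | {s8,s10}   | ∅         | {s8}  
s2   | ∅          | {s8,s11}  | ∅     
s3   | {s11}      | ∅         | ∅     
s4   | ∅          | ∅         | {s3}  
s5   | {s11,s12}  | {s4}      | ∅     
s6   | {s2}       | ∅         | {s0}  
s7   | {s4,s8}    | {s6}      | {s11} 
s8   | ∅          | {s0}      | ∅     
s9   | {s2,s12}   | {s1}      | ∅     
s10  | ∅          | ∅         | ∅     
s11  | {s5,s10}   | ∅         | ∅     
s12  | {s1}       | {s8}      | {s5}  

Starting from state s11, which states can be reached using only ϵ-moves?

Start with {s11}.
From s11 via ϵ: add s5, s10.
From s5 via ϵ: add s12.
From s12 via ϵ: add s1.
From s1 via ϵ: add s8.
No new states can be added; the closed set is {s1, s5, s8, s10, s11, s12}.

{s1, s5, s8, s10, s11, s12}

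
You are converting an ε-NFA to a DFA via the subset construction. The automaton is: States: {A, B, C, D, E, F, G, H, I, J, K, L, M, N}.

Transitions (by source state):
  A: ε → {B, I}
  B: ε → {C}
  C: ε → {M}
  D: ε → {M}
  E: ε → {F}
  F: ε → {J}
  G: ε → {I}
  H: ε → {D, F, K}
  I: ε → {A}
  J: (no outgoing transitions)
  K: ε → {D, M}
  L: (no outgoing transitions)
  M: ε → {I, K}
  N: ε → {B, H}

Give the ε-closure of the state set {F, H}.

{A, B, C, D, F, H, I, J, K, M}

Start with {F, H}.
From F via ε: add J.
From H via ε: add D, K.
From D via ε: add M.
From M via ε: add I.
From I via ε: add A.
From A via ε: add B.
From B via ε: add C.
No new states can be added; the closed set is {A, B, C, D, F, H, I, J, K, M}.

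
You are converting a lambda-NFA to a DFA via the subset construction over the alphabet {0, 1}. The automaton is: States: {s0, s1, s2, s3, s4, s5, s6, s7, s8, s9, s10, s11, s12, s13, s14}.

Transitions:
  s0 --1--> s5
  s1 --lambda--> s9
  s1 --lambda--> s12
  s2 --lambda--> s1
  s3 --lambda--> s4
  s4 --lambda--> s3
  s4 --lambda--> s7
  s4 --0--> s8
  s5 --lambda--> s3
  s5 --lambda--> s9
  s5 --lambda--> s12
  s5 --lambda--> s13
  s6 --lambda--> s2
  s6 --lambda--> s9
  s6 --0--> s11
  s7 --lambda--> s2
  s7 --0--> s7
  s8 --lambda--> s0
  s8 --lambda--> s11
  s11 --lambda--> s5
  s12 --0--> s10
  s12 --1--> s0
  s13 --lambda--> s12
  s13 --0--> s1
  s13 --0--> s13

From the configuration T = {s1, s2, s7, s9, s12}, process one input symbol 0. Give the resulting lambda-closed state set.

{s1, s2, s7, s9, s10, s12}

s7 on 0 → {s7}.
s12 on 0 → {s10}.
No 0-transition from s1, s2, s9.
Union after reading 0: {s7, s10}.
Now take the lambda-closure:
From s7 via lambda: add s2.
From s2 via lambda: add s1.
From s1 via lambda: add s9, s12.
No new states can be added; the closed set is {s1, s2, s7, s9, s10, s12}.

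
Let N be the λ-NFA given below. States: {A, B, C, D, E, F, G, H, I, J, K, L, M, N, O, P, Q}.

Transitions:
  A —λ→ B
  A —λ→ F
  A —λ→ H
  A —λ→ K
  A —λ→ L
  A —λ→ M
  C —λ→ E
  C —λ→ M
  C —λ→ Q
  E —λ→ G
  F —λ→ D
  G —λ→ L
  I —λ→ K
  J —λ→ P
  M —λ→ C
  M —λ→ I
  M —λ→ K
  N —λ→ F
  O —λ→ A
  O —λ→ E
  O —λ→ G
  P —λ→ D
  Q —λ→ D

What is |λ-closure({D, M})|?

9

Start with {D, M}.
From M via λ: add C, I, K.
From C via λ: add E, Q.
From E via λ: add G.
From G via λ: add L.
λ-closure = {C, D, E, G, I, K, L, M, Q}, which has 9 states.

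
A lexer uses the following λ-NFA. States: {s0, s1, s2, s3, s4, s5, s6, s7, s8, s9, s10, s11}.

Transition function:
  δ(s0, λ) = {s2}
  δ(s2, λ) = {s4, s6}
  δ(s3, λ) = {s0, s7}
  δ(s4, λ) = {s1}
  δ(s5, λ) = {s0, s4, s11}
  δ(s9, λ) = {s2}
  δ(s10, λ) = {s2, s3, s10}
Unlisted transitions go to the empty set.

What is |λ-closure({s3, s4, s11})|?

Start with {s3, s4, s11}.
From s3 via λ: add s0, s7.
From s4 via λ: add s1.
From s0 via λ: add s2.
From s2 via λ: add s6.
λ-closure = {s0, s1, s2, s3, s4, s6, s7, s11}, which has 8 states.

8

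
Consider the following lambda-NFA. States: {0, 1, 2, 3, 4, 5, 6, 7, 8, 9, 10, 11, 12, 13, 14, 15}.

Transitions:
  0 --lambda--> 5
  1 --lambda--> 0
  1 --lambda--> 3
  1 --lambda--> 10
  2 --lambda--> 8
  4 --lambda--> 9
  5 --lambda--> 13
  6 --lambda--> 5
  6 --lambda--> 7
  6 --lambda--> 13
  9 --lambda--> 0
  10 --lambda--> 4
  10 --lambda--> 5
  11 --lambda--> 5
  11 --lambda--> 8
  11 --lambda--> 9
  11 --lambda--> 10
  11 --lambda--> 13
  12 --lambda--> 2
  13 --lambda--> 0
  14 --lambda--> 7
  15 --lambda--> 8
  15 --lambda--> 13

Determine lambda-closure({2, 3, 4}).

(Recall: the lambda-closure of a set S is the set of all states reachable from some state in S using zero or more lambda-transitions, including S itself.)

{0, 2, 3, 4, 5, 8, 9, 13}

Start with {2, 3, 4}.
From 2 via lambda: add 8.
From 4 via lambda: add 9.
From 9 via lambda: add 0.
From 0 via lambda: add 5.
From 5 via lambda: add 13.
No new states can be added; the closed set is {0, 2, 3, 4, 5, 8, 9, 13}.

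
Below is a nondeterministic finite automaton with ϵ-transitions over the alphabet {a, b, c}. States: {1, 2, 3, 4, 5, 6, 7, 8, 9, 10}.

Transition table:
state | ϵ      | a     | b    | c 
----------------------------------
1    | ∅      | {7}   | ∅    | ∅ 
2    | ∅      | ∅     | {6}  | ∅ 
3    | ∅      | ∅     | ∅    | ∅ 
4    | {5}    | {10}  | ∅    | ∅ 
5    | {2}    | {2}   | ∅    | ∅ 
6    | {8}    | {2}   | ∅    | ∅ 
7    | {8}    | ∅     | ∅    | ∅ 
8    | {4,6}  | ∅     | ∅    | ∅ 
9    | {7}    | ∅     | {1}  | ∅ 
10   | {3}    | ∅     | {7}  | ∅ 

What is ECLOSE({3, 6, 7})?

Start with {3, 6, 7}.
From 6 via ϵ: add 8.
From 8 via ϵ: add 4.
From 4 via ϵ: add 5.
From 5 via ϵ: add 2.
No new states can be added; the closed set is {2, 3, 4, 5, 6, 7, 8}.

{2, 3, 4, 5, 6, 7, 8}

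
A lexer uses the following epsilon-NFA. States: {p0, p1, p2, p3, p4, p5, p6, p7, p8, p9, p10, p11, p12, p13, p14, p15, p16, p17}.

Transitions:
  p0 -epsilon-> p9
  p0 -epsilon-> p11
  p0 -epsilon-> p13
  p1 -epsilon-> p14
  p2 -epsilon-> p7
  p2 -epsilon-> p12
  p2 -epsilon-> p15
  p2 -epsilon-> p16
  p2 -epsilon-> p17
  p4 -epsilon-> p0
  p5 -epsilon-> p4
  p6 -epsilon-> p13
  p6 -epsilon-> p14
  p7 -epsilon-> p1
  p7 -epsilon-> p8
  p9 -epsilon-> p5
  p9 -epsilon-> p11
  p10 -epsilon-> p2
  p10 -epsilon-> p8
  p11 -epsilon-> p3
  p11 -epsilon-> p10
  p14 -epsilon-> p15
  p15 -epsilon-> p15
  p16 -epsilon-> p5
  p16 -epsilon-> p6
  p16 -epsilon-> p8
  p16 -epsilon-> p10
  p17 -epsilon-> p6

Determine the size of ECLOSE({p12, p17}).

Start with {p12, p17}.
From p17 via epsilon: add p6.
From p6 via epsilon: add p13, p14.
From p14 via epsilon: add p15.
epsilon-closure = {p6, p12, p13, p14, p15, p17}, which has 6 states.

6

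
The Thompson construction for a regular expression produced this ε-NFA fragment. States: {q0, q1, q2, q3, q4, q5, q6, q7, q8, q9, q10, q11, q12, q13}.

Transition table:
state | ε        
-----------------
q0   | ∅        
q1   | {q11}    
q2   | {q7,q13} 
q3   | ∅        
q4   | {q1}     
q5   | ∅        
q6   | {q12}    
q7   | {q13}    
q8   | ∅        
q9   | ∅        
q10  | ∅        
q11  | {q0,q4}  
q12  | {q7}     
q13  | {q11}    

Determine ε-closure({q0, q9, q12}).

Start with {q0, q9, q12}.
From q12 via ε: add q7.
From q7 via ε: add q13.
From q13 via ε: add q11.
From q11 via ε: add q4.
From q4 via ε: add q1.
No new states can be added; the closed set is {q0, q1, q4, q7, q9, q11, q12, q13}.

{q0, q1, q4, q7, q9, q11, q12, q13}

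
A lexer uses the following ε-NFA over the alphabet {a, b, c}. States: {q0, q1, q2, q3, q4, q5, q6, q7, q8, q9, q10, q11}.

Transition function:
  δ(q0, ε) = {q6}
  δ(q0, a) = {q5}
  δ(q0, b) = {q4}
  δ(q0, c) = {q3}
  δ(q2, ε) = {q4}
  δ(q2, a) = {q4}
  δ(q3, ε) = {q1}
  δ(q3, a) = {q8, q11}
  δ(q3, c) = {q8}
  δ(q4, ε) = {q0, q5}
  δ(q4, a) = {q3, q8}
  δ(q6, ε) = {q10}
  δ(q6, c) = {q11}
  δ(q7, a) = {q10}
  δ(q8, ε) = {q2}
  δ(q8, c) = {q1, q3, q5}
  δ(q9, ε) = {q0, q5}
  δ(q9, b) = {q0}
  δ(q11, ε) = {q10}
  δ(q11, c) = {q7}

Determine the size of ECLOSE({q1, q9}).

Start with {q1, q9}.
From q9 via ε: add q0, q5.
From q0 via ε: add q6.
From q6 via ε: add q10.
ε-closure = {q0, q1, q5, q6, q9, q10}, which has 6 states.

6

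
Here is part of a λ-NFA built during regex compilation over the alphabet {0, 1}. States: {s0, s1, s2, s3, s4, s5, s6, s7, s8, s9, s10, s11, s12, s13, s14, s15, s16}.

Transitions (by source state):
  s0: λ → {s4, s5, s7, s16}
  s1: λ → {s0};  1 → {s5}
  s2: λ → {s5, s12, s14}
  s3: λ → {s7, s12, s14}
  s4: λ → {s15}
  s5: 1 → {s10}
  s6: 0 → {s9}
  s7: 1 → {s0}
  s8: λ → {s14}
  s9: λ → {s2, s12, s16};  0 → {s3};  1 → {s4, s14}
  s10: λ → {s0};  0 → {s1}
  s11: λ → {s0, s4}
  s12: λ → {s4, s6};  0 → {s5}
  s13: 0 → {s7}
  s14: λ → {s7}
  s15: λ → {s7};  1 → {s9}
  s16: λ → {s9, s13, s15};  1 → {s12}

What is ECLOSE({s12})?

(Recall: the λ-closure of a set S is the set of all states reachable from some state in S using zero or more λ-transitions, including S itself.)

{s4, s6, s7, s12, s15}

Start with {s12}.
From s12 via λ: add s4, s6.
From s4 via λ: add s15.
From s15 via λ: add s7.
No new states can be added; the closed set is {s4, s6, s7, s12, s15}.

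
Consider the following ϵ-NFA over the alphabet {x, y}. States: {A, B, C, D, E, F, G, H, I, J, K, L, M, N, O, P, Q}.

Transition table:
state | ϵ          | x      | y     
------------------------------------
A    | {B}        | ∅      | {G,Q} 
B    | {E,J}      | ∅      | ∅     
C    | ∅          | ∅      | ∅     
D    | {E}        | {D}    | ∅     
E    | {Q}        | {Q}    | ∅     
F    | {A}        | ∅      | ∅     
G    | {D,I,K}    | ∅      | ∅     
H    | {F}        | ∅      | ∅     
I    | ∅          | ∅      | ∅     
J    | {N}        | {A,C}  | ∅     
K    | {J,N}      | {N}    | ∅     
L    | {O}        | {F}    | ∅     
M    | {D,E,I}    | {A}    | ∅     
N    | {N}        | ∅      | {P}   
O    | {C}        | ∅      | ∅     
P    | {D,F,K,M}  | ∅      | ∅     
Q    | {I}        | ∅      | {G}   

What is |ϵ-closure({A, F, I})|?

8

Start with {A, F, I}.
From A via ϵ: add B.
From B via ϵ: add E, J.
From E via ϵ: add Q.
From J via ϵ: add N.
ϵ-closure = {A, B, E, F, I, J, N, Q}, which has 8 states.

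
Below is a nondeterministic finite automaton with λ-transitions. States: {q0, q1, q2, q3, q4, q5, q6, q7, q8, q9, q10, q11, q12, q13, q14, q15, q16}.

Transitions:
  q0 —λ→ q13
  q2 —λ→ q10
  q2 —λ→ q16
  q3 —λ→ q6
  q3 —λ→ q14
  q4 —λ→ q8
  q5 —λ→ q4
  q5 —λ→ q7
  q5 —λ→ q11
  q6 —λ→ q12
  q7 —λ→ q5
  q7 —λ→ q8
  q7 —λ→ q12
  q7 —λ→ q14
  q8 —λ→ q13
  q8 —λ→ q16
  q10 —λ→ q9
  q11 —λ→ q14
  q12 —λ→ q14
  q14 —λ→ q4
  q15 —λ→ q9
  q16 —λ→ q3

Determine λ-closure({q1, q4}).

{q1, q3, q4, q6, q8, q12, q13, q14, q16}

Start with {q1, q4}.
From q4 via λ: add q8.
From q8 via λ: add q13, q16.
From q16 via λ: add q3.
From q3 via λ: add q6, q14.
From q6 via λ: add q12.
No new states can be added; the closed set is {q1, q3, q4, q6, q8, q12, q13, q14, q16}.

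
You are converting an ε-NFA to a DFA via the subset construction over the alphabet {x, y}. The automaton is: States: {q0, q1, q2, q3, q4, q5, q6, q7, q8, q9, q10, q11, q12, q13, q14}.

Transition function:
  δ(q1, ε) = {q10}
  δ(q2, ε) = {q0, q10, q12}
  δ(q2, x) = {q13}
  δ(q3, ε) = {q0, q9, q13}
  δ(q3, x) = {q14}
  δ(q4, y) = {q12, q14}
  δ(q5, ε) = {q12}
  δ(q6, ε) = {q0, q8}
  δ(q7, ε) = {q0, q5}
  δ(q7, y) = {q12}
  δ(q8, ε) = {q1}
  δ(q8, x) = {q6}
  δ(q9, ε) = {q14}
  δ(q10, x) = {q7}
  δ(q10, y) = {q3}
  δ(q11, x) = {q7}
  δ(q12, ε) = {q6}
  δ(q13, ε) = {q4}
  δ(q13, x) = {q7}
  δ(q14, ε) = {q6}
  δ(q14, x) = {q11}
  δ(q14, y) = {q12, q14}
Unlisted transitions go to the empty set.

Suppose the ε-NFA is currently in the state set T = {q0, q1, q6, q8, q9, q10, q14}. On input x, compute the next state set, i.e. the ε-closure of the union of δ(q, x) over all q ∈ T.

{q0, q1, q5, q6, q7, q8, q10, q11, q12}

q8 on x → {q6}.
q10 on x → {q7}.
q14 on x → {q11}.
No x-transition from q0, q1, q6, q9.
Union after reading x: {q6, q7, q11}.
Now take the ε-closure:
From q6 via ε: add q0, q8.
From q7 via ε: add q5.
From q5 via ε: add q12.
From q8 via ε: add q1.
From q1 via ε: add q10.
No new states can be added; the closed set is {q0, q1, q5, q6, q7, q8, q10, q11, q12}.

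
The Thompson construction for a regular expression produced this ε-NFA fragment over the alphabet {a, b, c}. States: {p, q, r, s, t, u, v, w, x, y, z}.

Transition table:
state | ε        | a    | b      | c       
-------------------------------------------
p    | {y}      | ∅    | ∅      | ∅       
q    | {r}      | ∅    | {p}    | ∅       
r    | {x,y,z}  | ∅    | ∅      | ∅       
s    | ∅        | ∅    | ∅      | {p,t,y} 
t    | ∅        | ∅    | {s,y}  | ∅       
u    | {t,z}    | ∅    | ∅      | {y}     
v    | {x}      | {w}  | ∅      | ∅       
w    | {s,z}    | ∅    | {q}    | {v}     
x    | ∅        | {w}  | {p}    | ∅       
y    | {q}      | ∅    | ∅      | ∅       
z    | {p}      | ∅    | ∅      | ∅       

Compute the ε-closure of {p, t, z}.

{p, q, r, t, x, y, z}

Start with {p, t, z}.
From p via ε: add y.
From y via ε: add q.
From q via ε: add r.
From r via ε: add x.
No new states can be added; the closed set is {p, q, r, t, x, y, z}.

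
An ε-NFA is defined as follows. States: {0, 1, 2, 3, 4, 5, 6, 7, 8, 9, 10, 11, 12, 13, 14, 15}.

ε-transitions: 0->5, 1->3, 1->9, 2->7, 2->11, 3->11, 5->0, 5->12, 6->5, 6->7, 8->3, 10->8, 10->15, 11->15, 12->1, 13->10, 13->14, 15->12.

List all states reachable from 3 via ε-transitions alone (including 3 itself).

{1, 3, 9, 11, 12, 15}

Start with {3}.
From 3 via ε: add 11.
From 11 via ε: add 15.
From 15 via ε: add 12.
From 12 via ε: add 1.
From 1 via ε: add 9.
No new states can be added; the closed set is {1, 3, 9, 11, 12, 15}.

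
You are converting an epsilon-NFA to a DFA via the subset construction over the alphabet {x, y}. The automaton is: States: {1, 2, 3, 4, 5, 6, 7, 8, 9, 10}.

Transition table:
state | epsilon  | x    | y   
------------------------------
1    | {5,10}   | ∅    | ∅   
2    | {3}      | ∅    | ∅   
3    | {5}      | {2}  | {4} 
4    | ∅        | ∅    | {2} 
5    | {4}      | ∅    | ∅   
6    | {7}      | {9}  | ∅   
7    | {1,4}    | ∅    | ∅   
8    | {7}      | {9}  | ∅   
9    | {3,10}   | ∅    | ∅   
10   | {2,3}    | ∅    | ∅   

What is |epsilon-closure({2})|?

4

Start with {2}.
From 2 via epsilon: add 3.
From 3 via epsilon: add 5.
From 5 via epsilon: add 4.
epsilon-closure = {2, 3, 4, 5}, which has 4 states.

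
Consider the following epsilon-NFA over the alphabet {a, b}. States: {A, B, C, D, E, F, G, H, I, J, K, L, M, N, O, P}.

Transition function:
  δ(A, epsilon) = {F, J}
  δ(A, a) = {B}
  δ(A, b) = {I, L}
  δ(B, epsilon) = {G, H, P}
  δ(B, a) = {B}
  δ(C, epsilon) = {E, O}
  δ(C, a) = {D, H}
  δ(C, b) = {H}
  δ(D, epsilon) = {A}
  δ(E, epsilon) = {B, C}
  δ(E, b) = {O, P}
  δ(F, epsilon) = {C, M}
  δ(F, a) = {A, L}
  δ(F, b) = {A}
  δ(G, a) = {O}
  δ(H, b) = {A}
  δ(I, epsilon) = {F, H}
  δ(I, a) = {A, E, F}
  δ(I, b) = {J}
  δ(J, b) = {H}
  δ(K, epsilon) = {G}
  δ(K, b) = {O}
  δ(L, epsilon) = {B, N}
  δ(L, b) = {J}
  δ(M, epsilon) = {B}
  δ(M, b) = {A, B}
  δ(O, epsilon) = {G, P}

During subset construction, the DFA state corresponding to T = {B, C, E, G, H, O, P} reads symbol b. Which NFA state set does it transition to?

C on b → {H}.
E on b → {O, P}.
H on b → {A}.
No b-transition from B, G, O, P.
Union after reading b: {A, H, O, P}.
Now take the epsilon-closure:
From A via epsilon: add F, J.
From O via epsilon: add G.
From F via epsilon: add C, M.
From C via epsilon: add E.
From M via epsilon: add B.
No new states can be added; the closed set is {A, B, C, E, F, G, H, J, M, O, P}.

{A, B, C, E, F, G, H, J, M, O, P}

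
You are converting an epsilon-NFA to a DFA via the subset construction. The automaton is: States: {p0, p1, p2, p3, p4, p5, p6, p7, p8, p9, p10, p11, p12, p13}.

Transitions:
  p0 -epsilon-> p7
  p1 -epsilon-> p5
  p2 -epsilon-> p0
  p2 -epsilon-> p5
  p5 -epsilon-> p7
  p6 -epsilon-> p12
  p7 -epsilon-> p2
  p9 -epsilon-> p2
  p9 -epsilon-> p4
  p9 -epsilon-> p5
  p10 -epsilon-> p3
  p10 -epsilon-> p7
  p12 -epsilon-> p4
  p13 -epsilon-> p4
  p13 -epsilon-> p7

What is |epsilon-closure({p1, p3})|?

6

Start with {p1, p3}.
From p1 via epsilon: add p5.
From p5 via epsilon: add p7.
From p7 via epsilon: add p2.
From p2 via epsilon: add p0.
epsilon-closure = {p0, p1, p2, p3, p5, p7}, which has 6 states.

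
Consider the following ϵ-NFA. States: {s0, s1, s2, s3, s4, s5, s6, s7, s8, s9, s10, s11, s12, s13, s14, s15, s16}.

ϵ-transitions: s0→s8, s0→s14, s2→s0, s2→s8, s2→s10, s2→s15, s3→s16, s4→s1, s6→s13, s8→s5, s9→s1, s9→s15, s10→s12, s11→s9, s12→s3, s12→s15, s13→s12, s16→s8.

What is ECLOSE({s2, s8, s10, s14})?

{s0, s2, s3, s5, s8, s10, s12, s14, s15, s16}

Start with {s2, s8, s10, s14}.
From s2 via ϵ: add s0, s15.
From s8 via ϵ: add s5.
From s10 via ϵ: add s12.
From s12 via ϵ: add s3.
From s3 via ϵ: add s16.
No new states can be added; the closed set is {s0, s2, s3, s5, s8, s10, s12, s14, s15, s16}.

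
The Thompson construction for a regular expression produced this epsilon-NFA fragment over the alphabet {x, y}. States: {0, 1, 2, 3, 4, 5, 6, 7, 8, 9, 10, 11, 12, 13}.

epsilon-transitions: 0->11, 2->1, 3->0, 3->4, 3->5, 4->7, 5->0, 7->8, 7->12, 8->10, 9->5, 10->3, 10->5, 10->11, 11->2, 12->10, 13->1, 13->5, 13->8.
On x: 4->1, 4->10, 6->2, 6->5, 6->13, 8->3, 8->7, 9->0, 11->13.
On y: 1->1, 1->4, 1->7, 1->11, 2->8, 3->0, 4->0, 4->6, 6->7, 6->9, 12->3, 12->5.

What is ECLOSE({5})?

{0, 1, 2, 5, 11}

Start with {5}.
From 5 via epsilon: add 0.
From 0 via epsilon: add 11.
From 11 via epsilon: add 2.
From 2 via epsilon: add 1.
No new states can be added; the closed set is {0, 1, 2, 5, 11}.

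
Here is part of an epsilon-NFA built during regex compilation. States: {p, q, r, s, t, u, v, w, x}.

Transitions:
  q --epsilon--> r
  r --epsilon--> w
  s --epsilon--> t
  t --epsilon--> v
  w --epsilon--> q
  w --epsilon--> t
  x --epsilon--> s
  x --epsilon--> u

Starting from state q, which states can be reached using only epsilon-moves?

Start with {q}.
From q via epsilon: add r.
From r via epsilon: add w.
From w via epsilon: add t.
From t via epsilon: add v.
No new states can be added; the closed set is {q, r, t, v, w}.

{q, r, t, v, w}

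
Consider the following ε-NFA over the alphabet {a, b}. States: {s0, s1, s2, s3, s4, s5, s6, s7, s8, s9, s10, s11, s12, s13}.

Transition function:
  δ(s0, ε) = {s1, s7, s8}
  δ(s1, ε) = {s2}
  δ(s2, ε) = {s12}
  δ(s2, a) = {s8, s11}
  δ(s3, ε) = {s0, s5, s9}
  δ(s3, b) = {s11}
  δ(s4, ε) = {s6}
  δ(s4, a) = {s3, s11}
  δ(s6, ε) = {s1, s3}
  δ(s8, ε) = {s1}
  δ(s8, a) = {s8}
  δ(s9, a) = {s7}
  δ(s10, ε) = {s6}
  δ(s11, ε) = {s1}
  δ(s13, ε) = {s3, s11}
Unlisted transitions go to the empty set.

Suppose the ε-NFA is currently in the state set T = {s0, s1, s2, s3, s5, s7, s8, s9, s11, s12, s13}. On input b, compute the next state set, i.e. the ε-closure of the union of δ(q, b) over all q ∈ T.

s3 on b → {s11}.
No b-transition from s0, s1, s2, s5, s7, s8, s9, s11, s12, s13.
Union after reading b: {s11}.
Now take the ε-closure:
From s11 via ε: add s1.
From s1 via ε: add s2.
From s2 via ε: add s12.
No new states can be added; the closed set is {s1, s2, s11, s12}.

{s1, s2, s11, s12}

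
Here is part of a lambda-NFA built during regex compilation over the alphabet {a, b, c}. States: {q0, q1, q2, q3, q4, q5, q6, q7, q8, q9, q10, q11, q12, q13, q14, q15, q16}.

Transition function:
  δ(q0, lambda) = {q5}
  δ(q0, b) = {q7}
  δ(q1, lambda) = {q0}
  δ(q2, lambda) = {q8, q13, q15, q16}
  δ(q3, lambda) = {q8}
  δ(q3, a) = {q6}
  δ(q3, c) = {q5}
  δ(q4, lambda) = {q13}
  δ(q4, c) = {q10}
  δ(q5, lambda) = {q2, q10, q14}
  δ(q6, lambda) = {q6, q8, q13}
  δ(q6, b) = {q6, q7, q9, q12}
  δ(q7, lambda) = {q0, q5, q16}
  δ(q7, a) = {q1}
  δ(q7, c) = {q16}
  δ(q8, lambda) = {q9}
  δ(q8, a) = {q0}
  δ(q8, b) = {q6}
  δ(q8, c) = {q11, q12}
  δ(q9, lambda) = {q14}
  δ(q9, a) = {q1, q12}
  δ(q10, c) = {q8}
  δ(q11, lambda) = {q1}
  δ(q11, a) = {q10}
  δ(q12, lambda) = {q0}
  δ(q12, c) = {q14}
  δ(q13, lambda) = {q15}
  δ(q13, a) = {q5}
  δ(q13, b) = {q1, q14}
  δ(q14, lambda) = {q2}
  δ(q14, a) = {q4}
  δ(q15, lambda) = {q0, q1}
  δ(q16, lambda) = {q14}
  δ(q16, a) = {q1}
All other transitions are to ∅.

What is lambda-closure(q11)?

{q0, q1, q2, q5, q8, q9, q10, q11, q13, q14, q15, q16}

Start with {q11}.
From q11 via lambda: add q1.
From q1 via lambda: add q0.
From q0 via lambda: add q5.
From q5 via lambda: add q2, q10, q14.
From q2 via lambda: add q8, q13, q15, q16.
From q8 via lambda: add q9.
No new states can be added; the closed set is {q0, q1, q2, q5, q8, q9, q10, q11, q13, q14, q15, q16}.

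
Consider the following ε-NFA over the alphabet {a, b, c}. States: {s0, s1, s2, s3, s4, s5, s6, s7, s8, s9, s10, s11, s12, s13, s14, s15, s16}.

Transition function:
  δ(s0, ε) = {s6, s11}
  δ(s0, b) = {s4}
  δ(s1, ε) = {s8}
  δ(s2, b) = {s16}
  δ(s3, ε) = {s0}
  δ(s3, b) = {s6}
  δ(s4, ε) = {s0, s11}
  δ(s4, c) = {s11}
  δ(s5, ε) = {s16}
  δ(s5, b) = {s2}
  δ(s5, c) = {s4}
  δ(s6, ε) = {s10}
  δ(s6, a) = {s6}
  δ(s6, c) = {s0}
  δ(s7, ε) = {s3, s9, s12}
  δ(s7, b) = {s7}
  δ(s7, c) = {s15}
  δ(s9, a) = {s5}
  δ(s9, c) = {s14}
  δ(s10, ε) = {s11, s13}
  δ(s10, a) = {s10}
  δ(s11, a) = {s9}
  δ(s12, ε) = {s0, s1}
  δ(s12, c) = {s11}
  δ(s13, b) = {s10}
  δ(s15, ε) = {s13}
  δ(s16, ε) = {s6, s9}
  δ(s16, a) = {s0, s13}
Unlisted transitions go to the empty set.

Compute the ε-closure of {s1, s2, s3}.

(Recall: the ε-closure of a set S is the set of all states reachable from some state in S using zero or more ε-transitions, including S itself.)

Start with {s1, s2, s3}.
From s1 via ε: add s8.
From s3 via ε: add s0.
From s0 via ε: add s6, s11.
From s6 via ε: add s10.
From s10 via ε: add s13.
No new states can be added; the closed set is {s0, s1, s2, s3, s6, s8, s10, s11, s13}.

{s0, s1, s2, s3, s6, s8, s10, s11, s13}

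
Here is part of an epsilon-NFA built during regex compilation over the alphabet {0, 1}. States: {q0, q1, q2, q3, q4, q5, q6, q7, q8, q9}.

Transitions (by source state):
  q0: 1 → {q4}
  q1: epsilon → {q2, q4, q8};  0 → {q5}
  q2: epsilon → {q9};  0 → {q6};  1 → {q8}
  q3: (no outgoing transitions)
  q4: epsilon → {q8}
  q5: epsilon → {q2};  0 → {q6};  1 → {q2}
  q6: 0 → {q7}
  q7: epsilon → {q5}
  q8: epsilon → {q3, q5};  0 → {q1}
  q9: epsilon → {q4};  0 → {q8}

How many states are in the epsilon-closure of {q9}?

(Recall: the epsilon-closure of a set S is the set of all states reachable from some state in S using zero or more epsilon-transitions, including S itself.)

Start with {q9}.
From q9 via epsilon: add q4.
From q4 via epsilon: add q8.
From q8 via epsilon: add q3, q5.
From q5 via epsilon: add q2.
epsilon-closure = {q2, q3, q4, q5, q8, q9}, which has 6 states.

6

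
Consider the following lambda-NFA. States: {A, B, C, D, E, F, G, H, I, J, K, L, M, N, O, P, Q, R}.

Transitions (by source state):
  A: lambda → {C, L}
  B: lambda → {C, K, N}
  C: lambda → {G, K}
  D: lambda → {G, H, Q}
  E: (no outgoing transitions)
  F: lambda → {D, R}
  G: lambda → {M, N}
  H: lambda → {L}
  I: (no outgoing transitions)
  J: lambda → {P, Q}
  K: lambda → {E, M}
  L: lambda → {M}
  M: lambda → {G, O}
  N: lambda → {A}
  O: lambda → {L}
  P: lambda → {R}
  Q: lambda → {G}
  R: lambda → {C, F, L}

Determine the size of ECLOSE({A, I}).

Start with {A, I}.
From A via lambda: add C, L.
From C via lambda: add G, K.
From L via lambda: add M.
From G via lambda: add N.
From K via lambda: add E.
From M via lambda: add O.
lambda-closure = {A, C, E, G, I, K, L, M, N, O}, which has 10 states.

10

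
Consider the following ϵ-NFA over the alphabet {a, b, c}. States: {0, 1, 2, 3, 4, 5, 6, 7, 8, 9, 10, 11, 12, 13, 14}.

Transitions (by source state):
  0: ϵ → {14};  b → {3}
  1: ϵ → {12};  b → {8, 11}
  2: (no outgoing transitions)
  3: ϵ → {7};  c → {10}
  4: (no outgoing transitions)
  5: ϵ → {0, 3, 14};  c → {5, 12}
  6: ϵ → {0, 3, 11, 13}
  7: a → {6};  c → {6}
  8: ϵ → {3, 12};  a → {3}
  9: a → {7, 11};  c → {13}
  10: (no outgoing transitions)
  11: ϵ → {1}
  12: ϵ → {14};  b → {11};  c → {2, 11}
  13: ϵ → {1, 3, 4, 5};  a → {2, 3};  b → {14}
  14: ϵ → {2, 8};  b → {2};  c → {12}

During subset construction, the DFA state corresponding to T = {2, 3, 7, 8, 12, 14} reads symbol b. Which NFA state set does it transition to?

12 on b → {11}.
14 on b → {2}.
No b-transition from 2, 3, 7, 8.
Union after reading b: {2, 11}.
Now take the ϵ-closure:
From 11 via ϵ: add 1.
From 1 via ϵ: add 12.
From 12 via ϵ: add 14.
From 14 via ϵ: add 8.
From 8 via ϵ: add 3.
From 3 via ϵ: add 7.
No new states can be added; the closed set is {1, 2, 3, 7, 8, 11, 12, 14}.

{1, 2, 3, 7, 8, 11, 12, 14}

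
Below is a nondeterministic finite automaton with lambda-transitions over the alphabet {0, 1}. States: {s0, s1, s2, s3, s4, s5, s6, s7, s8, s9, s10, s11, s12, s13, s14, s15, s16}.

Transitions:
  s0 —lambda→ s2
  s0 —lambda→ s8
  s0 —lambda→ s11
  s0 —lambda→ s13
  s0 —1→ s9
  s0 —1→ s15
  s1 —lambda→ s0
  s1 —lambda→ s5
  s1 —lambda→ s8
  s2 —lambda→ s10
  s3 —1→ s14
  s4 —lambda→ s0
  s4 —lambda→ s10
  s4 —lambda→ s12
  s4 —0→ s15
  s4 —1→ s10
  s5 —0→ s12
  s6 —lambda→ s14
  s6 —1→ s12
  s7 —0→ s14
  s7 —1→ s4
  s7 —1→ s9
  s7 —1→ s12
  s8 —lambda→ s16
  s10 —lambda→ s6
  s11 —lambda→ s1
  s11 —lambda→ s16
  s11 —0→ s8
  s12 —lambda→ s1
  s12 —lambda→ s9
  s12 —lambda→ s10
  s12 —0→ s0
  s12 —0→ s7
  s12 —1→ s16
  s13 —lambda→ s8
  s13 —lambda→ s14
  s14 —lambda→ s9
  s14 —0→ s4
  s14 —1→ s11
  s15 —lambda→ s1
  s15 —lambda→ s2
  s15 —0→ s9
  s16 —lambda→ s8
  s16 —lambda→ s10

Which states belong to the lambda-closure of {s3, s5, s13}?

{s3, s5, s6, s8, s9, s10, s13, s14, s16}

Start with {s3, s5, s13}.
From s13 via lambda: add s8, s14.
From s8 via lambda: add s16.
From s14 via lambda: add s9.
From s16 via lambda: add s10.
From s10 via lambda: add s6.
No new states can be added; the closed set is {s3, s5, s6, s8, s9, s10, s13, s14, s16}.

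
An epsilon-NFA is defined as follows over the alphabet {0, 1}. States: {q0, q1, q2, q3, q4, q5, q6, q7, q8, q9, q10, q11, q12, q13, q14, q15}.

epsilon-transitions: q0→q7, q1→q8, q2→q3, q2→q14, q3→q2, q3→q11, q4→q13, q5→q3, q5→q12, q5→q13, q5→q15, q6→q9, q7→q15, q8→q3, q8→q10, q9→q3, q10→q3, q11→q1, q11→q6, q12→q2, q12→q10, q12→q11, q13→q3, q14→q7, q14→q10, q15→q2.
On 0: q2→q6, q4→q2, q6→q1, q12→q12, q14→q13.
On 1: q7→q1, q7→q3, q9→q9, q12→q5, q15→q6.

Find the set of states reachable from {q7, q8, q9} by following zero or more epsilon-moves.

{q1, q2, q3, q6, q7, q8, q9, q10, q11, q14, q15}

Start with {q7, q8, q9}.
From q7 via epsilon: add q15.
From q8 via epsilon: add q3, q10.
From q3 via epsilon: add q2, q11.
From q2 via epsilon: add q14.
From q11 via epsilon: add q1, q6.
No new states can be added; the closed set is {q1, q2, q3, q6, q7, q8, q9, q10, q11, q14, q15}.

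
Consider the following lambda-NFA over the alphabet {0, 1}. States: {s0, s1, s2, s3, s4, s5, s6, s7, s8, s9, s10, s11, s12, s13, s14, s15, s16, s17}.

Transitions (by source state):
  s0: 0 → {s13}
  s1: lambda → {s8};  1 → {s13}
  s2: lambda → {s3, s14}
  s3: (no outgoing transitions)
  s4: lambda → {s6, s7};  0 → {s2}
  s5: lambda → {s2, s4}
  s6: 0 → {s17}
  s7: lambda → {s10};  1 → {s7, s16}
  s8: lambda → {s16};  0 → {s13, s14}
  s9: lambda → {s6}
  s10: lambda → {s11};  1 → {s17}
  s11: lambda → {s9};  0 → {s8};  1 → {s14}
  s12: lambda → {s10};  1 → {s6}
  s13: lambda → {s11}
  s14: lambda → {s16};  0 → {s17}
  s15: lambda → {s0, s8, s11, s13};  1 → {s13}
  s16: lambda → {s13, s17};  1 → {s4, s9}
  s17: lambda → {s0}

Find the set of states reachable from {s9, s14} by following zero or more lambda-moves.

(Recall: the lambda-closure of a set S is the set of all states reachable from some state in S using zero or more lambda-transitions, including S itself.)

Start with {s9, s14}.
From s9 via lambda: add s6.
From s14 via lambda: add s16.
From s16 via lambda: add s13, s17.
From s13 via lambda: add s11.
From s17 via lambda: add s0.
No new states can be added; the closed set is {s0, s6, s9, s11, s13, s14, s16, s17}.

{s0, s6, s9, s11, s13, s14, s16, s17}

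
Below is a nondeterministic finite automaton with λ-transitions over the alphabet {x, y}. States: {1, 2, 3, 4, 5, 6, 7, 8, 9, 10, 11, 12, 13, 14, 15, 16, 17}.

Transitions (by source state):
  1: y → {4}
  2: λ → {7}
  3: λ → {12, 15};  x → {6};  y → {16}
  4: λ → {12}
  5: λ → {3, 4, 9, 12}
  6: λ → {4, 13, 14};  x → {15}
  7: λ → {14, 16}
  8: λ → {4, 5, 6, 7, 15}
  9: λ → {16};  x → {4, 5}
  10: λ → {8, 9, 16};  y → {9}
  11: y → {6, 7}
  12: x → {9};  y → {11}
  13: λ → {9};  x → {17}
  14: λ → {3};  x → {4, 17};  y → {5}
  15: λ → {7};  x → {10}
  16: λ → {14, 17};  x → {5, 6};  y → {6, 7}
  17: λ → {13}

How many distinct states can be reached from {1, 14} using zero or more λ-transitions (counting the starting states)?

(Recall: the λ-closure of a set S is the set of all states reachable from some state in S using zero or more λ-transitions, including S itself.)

10

Start with {1, 14}.
From 14 via λ: add 3.
From 3 via λ: add 12, 15.
From 15 via λ: add 7.
From 7 via λ: add 16.
From 16 via λ: add 17.
From 17 via λ: add 13.
From 13 via λ: add 9.
λ-closure = {1, 3, 7, 9, 12, 13, 14, 15, 16, 17}, which has 10 states.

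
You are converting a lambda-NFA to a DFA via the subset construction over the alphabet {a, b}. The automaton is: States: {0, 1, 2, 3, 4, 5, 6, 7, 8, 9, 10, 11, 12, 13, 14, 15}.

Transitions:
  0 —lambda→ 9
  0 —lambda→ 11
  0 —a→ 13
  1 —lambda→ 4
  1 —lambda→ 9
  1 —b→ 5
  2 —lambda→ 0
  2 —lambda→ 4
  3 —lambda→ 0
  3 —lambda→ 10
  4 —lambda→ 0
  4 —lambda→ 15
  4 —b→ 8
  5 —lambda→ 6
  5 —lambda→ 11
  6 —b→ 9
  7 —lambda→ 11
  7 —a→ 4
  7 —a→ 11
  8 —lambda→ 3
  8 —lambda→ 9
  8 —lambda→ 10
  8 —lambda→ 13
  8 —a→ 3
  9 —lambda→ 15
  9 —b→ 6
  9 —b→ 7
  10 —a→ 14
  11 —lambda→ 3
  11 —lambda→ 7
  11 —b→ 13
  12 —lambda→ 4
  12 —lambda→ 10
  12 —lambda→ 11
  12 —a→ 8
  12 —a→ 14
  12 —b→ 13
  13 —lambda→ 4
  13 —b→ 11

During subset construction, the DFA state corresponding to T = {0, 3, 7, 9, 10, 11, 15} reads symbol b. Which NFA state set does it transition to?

{0, 3, 4, 6, 7, 9, 10, 11, 13, 15}

9 on b → {6, 7}.
11 on b → {13}.
No b-transition from 0, 3, 7, 10, 15.
Union after reading b: {6, 7, 13}.
Now take the lambda-closure:
From 7 via lambda: add 11.
From 13 via lambda: add 4.
From 4 via lambda: add 0, 15.
From 11 via lambda: add 3.
From 0 via lambda: add 9.
From 3 via lambda: add 10.
No new states can be added; the closed set is {0, 3, 4, 6, 7, 9, 10, 11, 13, 15}.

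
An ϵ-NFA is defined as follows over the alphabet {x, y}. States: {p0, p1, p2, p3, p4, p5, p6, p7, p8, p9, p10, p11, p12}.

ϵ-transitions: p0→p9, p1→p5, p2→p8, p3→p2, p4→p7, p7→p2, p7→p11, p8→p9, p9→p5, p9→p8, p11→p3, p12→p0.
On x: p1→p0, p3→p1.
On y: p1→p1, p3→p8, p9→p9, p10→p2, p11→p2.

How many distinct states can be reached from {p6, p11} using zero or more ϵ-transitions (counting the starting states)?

7

Start with {p6, p11}.
From p11 via ϵ: add p3.
From p3 via ϵ: add p2.
From p2 via ϵ: add p8.
From p8 via ϵ: add p9.
From p9 via ϵ: add p5.
ϵ-closure = {p2, p3, p5, p6, p8, p9, p11}, which has 7 states.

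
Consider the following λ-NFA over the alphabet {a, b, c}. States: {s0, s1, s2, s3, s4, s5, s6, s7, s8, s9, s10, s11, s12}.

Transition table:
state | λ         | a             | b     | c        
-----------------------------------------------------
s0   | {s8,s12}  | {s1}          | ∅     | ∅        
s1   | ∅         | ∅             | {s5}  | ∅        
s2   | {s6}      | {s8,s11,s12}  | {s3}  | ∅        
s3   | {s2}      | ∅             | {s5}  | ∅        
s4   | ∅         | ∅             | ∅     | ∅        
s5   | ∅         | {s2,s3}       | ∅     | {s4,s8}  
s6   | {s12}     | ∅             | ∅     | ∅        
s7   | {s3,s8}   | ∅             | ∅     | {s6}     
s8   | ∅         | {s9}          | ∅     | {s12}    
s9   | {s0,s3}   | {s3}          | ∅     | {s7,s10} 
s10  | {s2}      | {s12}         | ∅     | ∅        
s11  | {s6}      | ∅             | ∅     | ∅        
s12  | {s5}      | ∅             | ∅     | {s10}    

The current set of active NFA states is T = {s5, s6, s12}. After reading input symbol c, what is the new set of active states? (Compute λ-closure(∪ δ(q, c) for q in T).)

s5 on c → {s4, s8}.
s12 on c → {s10}.
No c-transition from s6.
Union after reading c: {s4, s8, s10}.
Now take the λ-closure:
From s10 via λ: add s2.
From s2 via λ: add s6.
From s6 via λ: add s12.
From s12 via λ: add s5.
No new states can be added; the closed set is {s2, s4, s5, s6, s8, s10, s12}.

{s2, s4, s5, s6, s8, s10, s12}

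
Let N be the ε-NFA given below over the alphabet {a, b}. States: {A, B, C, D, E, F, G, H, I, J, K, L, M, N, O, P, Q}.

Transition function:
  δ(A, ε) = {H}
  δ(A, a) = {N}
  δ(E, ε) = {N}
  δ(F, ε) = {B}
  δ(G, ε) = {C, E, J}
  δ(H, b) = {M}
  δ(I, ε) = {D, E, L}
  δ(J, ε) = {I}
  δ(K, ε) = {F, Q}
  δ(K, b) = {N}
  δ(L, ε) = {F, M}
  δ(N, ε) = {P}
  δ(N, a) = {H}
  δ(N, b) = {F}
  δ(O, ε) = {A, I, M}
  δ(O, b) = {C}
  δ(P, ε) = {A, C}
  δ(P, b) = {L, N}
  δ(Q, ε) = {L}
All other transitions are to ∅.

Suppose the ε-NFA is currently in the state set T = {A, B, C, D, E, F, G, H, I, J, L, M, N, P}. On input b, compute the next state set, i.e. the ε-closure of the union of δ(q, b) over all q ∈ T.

H on b → {M}.
N on b → {F}.
P on b → {L, N}.
No b-transition from A, B, C, D, E, F, G, I, J, L, M.
Union after reading b: {F, L, M, N}.
Now take the ε-closure:
From F via ε: add B.
From N via ε: add P.
From P via ε: add A, C.
From A via ε: add H.
No new states can be added; the closed set is {A, B, C, F, H, L, M, N, P}.

{A, B, C, F, H, L, M, N, P}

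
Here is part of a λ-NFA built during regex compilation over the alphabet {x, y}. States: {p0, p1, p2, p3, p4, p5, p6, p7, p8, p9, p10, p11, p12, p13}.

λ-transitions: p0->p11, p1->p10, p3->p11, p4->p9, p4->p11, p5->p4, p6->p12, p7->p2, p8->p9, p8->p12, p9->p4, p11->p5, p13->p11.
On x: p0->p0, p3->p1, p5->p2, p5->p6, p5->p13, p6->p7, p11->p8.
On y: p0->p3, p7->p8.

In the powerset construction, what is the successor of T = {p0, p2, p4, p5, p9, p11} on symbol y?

p0 on y → {p3}.
No y-transition from p2, p4, p5, p9, p11.
Union after reading y: {p3}.
Now take the λ-closure:
From p3 via λ: add p11.
From p11 via λ: add p5.
From p5 via λ: add p4.
From p4 via λ: add p9.
No new states can be added; the closed set is {p3, p4, p5, p9, p11}.

{p3, p4, p5, p9, p11}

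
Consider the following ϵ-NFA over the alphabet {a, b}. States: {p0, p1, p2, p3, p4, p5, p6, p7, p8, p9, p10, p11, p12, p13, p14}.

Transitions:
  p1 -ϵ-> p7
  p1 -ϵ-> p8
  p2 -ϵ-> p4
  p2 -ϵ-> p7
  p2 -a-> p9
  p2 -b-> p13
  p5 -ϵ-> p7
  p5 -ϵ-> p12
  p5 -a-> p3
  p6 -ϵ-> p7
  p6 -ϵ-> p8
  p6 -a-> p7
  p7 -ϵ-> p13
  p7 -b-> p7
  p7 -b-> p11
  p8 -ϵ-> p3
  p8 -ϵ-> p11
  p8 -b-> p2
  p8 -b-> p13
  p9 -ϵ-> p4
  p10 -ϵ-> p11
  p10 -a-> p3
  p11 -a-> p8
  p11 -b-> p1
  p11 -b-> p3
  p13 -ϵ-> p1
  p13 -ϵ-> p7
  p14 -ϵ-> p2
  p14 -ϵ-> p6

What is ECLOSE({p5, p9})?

{p1, p3, p4, p5, p7, p8, p9, p11, p12, p13}

Start with {p5, p9}.
From p5 via ϵ: add p7, p12.
From p9 via ϵ: add p4.
From p7 via ϵ: add p13.
From p13 via ϵ: add p1.
From p1 via ϵ: add p8.
From p8 via ϵ: add p3, p11.
No new states can be added; the closed set is {p1, p3, p4, p5, p7, p8, p9, p11, p12, p13}.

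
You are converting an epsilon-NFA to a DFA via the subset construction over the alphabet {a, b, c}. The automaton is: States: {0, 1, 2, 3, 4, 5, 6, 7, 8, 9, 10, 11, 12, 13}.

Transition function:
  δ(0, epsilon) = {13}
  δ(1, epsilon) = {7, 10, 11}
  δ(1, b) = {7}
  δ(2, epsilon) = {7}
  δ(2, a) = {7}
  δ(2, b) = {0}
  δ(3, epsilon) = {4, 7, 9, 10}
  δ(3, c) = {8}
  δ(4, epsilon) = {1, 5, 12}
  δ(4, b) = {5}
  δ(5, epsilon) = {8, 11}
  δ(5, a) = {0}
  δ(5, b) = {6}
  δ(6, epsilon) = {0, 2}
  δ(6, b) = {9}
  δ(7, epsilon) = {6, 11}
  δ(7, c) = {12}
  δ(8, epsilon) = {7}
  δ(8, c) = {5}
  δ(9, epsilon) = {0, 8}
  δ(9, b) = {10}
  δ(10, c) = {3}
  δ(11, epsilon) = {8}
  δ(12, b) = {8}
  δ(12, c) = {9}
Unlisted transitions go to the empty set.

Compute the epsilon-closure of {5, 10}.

Start with {5, 10}.
From 5 via epsilon: add 8, 11.
From 8 via epsilon: add 7.
From 7 via epsilon: add 6.
From 6 via epsilon: add 0, 2.
From 0 via epsilon: add 13.
No new states can be added; the closed set is {0, 2, 5, 6, 7, 8, 10, 11, 13}.

{0, 2, 5, 6, 7, 8, 10, 11, 13}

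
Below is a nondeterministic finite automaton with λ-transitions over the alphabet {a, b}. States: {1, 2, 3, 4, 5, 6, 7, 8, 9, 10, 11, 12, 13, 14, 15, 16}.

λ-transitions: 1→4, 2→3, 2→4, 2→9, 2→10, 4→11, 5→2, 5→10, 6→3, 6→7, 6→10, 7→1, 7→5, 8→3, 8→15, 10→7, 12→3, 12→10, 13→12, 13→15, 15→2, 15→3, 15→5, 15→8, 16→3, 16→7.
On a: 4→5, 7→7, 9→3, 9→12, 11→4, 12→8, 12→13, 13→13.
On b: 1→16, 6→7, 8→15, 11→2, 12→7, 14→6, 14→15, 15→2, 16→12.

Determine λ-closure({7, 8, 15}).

Start with {7, 8, 15}.
From 7 via λ: add 1, 5.
From 8 via λ: add 3.
From 15 via λ: add 2.
From 1 via λ: add 4.
From 2 via λ: add 9, 10.
From 4 via λ: add 11.
No new states can be added; the closed set is {1, 2, 3, 4, 5, 7, 8, 9, 10, 11, 15}.

{1, 2, 3, 4, 5, 7, 8, 9, 10, 11, 15}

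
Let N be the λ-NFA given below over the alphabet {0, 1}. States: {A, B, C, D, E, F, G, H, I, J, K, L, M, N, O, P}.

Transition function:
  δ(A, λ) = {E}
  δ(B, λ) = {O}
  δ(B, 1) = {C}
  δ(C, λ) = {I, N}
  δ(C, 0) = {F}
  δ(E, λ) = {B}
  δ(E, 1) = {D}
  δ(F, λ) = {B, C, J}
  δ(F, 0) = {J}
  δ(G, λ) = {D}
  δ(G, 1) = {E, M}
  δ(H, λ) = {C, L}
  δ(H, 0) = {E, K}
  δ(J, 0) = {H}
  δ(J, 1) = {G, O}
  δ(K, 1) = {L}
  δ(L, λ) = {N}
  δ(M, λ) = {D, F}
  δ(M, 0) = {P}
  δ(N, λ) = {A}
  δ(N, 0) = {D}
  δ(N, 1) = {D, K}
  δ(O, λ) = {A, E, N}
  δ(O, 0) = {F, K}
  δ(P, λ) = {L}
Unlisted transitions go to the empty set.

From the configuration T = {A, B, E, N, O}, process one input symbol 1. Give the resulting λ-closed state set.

{A, B, C, D, E, I, K, N, O}

B on 1 → {C}.
E on 1 → {D}.
N on 1 → {D, K}.
No 1-transition from A, O.
Union after reading 1: {C, D, K}.
Now take the λ-closure:
From C via λ: add I, N.
From N via λ: add A.
From A via λ: add E.
From E via λ: add B.
From B via λ: add O.
No new states can be added; the closed set is {A, B, C, D, E, I, K, N, O}.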